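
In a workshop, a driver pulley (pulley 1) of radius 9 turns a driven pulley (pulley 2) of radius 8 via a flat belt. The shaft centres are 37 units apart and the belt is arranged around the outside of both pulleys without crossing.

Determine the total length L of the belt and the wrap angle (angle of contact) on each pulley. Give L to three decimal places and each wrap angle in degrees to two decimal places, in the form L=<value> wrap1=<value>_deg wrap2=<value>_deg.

open belt: β = asin((r2−r1)/C) = asin(-1/37) = -1.5487°
wrap1 = π − 2β = 183.0974°
wrap2 = π + 2β = 176.9026°
tangent length = C·cosβ = 36.9865
L = r1·wrap1 + r2·wrap2 + 2·C·cosβ = 9·3.1957 + 8·3.0875 + 2·36.9865 = 127.4341

L=127.434 wrap1=183.10_deg wrap2=176.90_deg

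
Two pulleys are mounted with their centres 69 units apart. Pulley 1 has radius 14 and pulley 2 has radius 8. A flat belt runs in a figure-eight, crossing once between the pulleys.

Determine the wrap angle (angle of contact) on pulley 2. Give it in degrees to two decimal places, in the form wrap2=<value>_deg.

crossed belt: β = asin((r1+r2)/C) = asin(22/69) = 18.5928°
wrap1 = wrap2 = π + 2β = 217.1856°

wrap2=217.19_deg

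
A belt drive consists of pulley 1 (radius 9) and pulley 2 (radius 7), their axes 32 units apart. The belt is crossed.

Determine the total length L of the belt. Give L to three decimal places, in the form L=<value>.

crossed belt: β = asin((r1+r2)/C) = asin(16/32) = 30.0000°
wrap1 = wrap2 = π + 2β = 240.0000°
tangent length = C·cosβ = 27.7128
L = (r1+r2)·wrap + 2·C·cosβ = 16·4.1888 + 2·27.7128 = 122.4463

L=122.446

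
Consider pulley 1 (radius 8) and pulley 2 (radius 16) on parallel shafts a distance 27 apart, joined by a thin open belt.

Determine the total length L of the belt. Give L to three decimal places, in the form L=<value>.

open belt: β = asin((r2−r1)/C) = asin(8/27) = 17.2353°
wrap1 = π − 2β = 145.5294°
wrap2 = π + 2β = 214.4706°
tangent length = C·cosβ = 25.7876
L = r1·wrap1 + r2·wrap2 + 2·C·cosβ = 8·2.5400 + 16·3.7432 + 2·25.7876 = 131.7864

L=131.786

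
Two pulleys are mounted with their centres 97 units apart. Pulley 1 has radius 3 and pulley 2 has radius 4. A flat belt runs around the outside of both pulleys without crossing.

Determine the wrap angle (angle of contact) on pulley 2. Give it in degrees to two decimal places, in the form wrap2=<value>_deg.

open belt: β = asin((r2−r1)/C) = asin(1/97) = 0.5907°
wrap1 = π − 2β = 178.8186°
wrap2 = π + 2β = 181.1814°

wrap2=181.18_deg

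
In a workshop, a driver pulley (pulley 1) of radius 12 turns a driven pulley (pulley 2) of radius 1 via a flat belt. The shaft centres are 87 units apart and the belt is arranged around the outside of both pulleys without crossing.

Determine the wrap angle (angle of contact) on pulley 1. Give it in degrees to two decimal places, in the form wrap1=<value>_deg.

open belt: β = asin((r2−r1)/C) = asin(-11/87) = -7.2637°
wrap1 = π − 2β = 194.5275°
wrap2 = π + 2β = 165.4725°

wrap1=194.53_deg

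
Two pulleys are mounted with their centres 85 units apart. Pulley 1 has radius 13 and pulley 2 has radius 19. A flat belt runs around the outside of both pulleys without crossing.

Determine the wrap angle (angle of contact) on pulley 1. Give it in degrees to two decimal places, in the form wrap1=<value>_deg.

open belt: β = asin((r2−r1)/C) = asin(6/85) = 4.0478°
wrap1 = π − 2β = 171.9045°
wrap2 = π + 2β = 188.0955°

wrap1=171.90_deg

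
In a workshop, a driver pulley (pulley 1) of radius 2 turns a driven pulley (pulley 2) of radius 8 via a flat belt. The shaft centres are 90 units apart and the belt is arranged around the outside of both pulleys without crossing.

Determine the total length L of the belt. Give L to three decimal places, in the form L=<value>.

open belt: β = asin((r2−r1)/C) = asin(6/90) = 3.8226°
wrap1 = π − 2β = 172.3549°
wrap2 = π + 2β = 187.6451°
tangent length = C·cosβ = 89.7998
L = r1·wrap1 + r2·wrap2 + 2·C·cosβ = 2·3.0082 + 8·3.2750 + 2·89.7998 = 211.8161

L=211.816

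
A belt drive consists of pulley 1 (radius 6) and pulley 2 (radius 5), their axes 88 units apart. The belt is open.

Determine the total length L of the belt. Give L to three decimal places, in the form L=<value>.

open belt: β = asin((r2−r1)/C) = asin(-1/88) = -0.6511°
wrap1 = π − 2β = 181.3022°
wrap2 = π + 2β = 178.6978°
tangent length = C·cosβ = 87.9943
L = r1·wrap1 + r2·wrap2 + 2·C·cosβ = 6·3.1643 + 5·3.1189 + 2·87.9943 = 210.5689

L=210.569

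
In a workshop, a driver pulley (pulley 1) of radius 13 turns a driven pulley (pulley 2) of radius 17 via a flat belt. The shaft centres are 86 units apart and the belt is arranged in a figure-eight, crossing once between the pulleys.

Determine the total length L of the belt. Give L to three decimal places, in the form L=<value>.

L=276.823

crossed belt: β = asin((r1+r2)/C) = asin(30/86) = 20.4162°
wrap1 = wrap2 = π + 2β = 220.8324°
tangent length = C·cosβ = 80.5978
L = (r1+r2)·wrap + 2·C·cosβ = 30·3.8543 + 2·80.5978 = 276.8231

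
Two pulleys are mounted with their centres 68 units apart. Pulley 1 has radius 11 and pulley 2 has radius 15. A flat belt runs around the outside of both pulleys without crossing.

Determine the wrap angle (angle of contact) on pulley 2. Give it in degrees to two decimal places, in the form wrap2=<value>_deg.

open belt: β = asin((r2−r1)/C) = asin(4/68) = 3.3723°
wrap1 = π − 2β = 173.2554°
wrap2 = π + 2β = 186.7446°

wrap2=186.74_deg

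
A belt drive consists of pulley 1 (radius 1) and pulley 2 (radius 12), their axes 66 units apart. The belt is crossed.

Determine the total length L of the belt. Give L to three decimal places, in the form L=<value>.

crossed belt: β = asin((r1+r2)/C) = asin(13/66) = 11.3598°
wrap1 = wrap2 = π + 2β = 202.7196°
tangent length = C·cosβ = 64.7070
L = (r1+r2)·wrap + 2·C·cosβ = 13·3.5381 + 2·64.7070 = 175.4097

L=175.410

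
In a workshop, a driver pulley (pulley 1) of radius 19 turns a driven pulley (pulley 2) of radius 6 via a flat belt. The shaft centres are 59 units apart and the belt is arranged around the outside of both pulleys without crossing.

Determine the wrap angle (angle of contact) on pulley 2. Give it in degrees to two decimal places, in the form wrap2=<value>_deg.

open belt: β = asin((r2−r1)/C) = asin(-13/59) = -12.7289°
wrap1 = π − 2β = 205.4579°
wrap2 = π + 2β = 154.5421°

wrap2=154.54_deg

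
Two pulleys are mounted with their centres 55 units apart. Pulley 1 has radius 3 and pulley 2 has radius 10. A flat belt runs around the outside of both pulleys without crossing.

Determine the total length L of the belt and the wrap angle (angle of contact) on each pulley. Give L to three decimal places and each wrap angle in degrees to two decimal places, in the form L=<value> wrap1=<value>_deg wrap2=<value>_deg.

L=151.733 wrap1=165.38_deg wrap2=194.62_deg

open belt: β = asin((r2−r1)/C) = asin(7/55) = 7.3120°
wrap1 = π − 2β = 165.3760°
wrap2 = π + 2β = 194.6240°
tangent length = C·cosβ = 54.5527
L = r1·wrap1 + r2·wrap2 + 2·C·cosβ = 3·2.8864 + 10·3.3968 + 2·54.5527 = 151.7328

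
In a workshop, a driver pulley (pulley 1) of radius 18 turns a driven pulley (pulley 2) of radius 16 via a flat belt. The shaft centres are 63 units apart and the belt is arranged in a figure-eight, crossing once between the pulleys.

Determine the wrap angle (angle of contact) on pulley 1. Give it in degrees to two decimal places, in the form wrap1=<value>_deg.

crossed belt: β = asin((r1+r2)/C) = asin(34/63) = 32.6620°
wrap1 = wrap2 = π + 2β = 245.3241°

wrap1=245.32_deg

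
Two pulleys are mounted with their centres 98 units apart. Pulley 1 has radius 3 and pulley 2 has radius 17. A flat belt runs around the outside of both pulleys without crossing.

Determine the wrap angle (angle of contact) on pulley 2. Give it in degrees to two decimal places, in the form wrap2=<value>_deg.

open belt: β = asin((r2−r1)/C) = asin(14/98) = 8.2132°
wrap1 = π − 2β = 163.5736°
wrap2 = π + 2β = 196.4264°

wrap2=196.43_deg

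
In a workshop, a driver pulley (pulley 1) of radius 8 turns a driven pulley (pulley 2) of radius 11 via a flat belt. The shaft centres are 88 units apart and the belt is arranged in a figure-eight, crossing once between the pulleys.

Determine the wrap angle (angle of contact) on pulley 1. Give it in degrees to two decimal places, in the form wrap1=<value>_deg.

wrap1=204.94_deg

crossed belt: β = asin((r1+r2)/C) = asin(19/88) = 12.4689°
wrap1 = wrap2 = π + 2β = 204.9377°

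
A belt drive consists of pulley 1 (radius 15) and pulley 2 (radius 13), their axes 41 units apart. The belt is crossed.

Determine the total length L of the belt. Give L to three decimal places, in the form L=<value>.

crossed belt: β = asin((r1+r2)/C) = asin(28/41) = 43.0728°
wrap1 = wrap2 = π + 2β = 266.1456°
tangent length = C·cosβ = 29.9500
L = (r1+r2)·wrap + 2·C·cosβ = 28·4.6451 + 2·29.9500 = 189.9632

L=189.963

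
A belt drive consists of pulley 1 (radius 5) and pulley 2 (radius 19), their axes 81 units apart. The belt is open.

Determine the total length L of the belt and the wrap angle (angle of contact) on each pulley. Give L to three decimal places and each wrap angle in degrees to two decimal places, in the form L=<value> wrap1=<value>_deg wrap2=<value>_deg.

L=239.824 wrap1=160.09_deg wrap2=199.91_deg

open belt: β = asin((r2−r1)/C) = asin(14/81) = 9.9530°
wrap1 = π − 2β = 160.0941°
wrap2 = π + 2β = 199.9059°
tangent length = C·cosβ = 79.7810
L = r1·wrap1 + r2·wrap2 + 2·C·cosβ = 5·2.7942 + 19·3.4890 + 2·79.7810 = 239.8241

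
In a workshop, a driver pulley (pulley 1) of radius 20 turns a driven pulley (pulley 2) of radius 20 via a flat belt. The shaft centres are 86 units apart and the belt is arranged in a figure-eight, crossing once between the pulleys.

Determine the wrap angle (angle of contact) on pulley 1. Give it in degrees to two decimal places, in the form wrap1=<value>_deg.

crossed belt: β = asin((r1+r2)/C) = asin(40/86) = 27.7177°
wrap1 = wrap2 = π + 2β = 235.4355°

wrap1=235.44_deg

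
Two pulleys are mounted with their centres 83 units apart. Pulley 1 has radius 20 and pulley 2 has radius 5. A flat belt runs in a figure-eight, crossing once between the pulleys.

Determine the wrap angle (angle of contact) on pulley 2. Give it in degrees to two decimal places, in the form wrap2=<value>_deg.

crossed belt: β = asin((r1+r2)/C) = asin(25/83) = 17.5300°
wrap1 = wrap2 = π + 2β = 215.0600°

wrap2=215.06_deg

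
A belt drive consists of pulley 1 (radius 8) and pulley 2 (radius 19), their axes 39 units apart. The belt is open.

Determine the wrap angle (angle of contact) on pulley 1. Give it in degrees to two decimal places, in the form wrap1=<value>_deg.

wrap1=147.23_deg

open belt: β = asin((r2−r1)/C) = asin(11/39) = 16.3827°
wrap1 = π − 2β = 147.2347°
wrap2 = π + 2β = 212.7653°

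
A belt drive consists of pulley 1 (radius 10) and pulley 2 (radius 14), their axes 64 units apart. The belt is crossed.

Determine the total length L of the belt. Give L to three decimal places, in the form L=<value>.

crossed belt: β = asin((r1+r2)/C) = asin(24/64) = 22.0243°
wrap1 = wrap2 = π + 2β = 224.0486°
tangent length = C·cosβ = 59.3296
L = (r1+r2)·wrap + 2·C·cosβ = 24·3.9104 + 2·59.3296 = 212.5084

L=212.508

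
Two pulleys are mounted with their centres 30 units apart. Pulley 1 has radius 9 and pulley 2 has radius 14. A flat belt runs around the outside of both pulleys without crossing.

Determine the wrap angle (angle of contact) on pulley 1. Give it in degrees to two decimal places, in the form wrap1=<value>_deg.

wrap1=160.81_deg

open belt: β = asin((r2−r1)/C) = asin(5/30) = 9.5941°
wrap1 = π − 2β = 160.8119°
wrap2 = π + 2β = 199.1881°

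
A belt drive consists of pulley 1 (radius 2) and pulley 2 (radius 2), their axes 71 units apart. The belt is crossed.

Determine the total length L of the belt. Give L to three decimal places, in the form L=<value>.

crossed belt: β = asin((r1+r2)/C) = asin(4/71) = 3.2296°
wrap1 = wrap2 = π + 2β = 186.4593°
tangent length = C·cosβ = 70.8872
L = (r1+r2)·wrap + 2·C·cosβ = 4·3.2543 + 2·70.8872 = 154.7918

L=154.792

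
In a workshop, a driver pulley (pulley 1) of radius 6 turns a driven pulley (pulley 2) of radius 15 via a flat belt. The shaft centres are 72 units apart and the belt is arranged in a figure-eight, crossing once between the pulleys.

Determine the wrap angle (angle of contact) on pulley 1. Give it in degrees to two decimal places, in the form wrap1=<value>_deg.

wrap1=213.92_deg

crossed belt: β = asin((r1+r2)/C) = asin(21/72) = 16.9578°
wrap1 = wrap2 = π + 2β = 213.9155°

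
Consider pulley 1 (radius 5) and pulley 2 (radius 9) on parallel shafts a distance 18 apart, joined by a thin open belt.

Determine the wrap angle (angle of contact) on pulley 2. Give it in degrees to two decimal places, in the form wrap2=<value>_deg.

open belt: β = asin((r2−r1)/C) = asin(4/18) = 12.8396°
wrap1 = π − 2β = 154.3208°
wrap2 = π + 2β = 205.6792°

wrap2=205.68_deg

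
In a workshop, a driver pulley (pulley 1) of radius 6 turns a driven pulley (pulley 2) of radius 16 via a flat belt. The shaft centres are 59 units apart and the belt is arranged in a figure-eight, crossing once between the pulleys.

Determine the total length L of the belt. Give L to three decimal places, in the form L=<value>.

crossed belt: β = asin((r1+r2)/C) = asin(22/59) = 21.8934°
wrap1 = wrap2 = π + 2β = 223.7869°
tangent length = C·cosβ = 54.7449
L = (r1+r2)·wrap + 2·C·cosβ = 22·3.9058 + 2·54.7449 = 195.4177

L=195.418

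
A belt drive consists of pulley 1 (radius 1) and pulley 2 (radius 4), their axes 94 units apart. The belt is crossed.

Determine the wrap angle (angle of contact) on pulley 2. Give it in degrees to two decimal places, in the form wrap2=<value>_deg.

crossed belt: β = asin((r1+r2)/C) = asin(5/94) = 3.0491°
wrap1 = wrap2 = π + 2β = 186.0982°

wrap2=186.10_deg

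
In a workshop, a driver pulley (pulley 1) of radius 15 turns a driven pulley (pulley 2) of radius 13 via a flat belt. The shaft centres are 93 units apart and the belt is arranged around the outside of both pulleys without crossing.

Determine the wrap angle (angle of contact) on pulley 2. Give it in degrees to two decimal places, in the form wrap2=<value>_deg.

wrap2=177.54_deg

open belt: β = asin((r2−r1)/C) = asin(-2/93) = -1.2323°
wrap1 = π − 2β = 182.4645°
wrap2 = π + 2β = 177.5355°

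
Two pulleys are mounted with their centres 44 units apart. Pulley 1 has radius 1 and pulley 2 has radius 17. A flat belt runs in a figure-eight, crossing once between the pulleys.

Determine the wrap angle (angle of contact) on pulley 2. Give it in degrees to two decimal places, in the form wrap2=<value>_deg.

wrap2=228.30_deg

crossed belt: β = asin((r1+r2)/C) = asin(18/44) = 24.1477°
wrap1 = wrap2 = π + 2β = 228.2955°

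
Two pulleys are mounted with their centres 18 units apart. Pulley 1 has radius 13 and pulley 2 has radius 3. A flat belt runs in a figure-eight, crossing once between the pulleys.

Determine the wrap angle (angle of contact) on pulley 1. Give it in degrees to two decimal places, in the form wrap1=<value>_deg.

wrap1=305.47_deg

crossed belt: β = asin((r1+r2)/C) = asin(16/18) = 62.7340°
wrap1 = wrap2 = π + 2β = 305.4679°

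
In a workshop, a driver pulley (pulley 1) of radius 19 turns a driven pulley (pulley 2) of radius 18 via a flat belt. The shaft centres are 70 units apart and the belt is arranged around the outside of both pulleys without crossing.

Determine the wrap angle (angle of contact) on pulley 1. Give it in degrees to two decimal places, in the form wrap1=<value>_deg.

wrap1=181.64_deg

open belt: β = asin((r2−r1)/C) = asin(-1/70) = -0.8185°
wrap1 = π − 2β = 181.6371°
wrap2 = π + 2β = 178.3629°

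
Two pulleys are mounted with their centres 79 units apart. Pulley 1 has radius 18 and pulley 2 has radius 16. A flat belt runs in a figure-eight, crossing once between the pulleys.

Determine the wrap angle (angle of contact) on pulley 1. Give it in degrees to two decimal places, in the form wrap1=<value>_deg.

crossed belt: β = asin((r1+r2)/C) = asin(34/79) = 25.4917°
wrap1 = wrap2 = π + 2β = 230.9833°

wrap1=230.98_deg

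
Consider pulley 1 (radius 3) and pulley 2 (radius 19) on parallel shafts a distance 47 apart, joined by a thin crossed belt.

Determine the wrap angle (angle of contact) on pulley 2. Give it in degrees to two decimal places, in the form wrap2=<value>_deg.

crossed belt: β = asin((r1+r2)/C) = asin(22/47) = 27.9101°
wrap1 = wrap2 = π + 2β = 235.8201°

wrap2=235.82_deg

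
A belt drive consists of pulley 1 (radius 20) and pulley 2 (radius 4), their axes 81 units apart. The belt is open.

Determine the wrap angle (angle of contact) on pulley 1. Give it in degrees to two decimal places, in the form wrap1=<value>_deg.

wrap1=202.79_deg

open belt: β = asin((r2−r1)/C) = asin(-16/81) = -11.3926°
wrap1 = π − 2β = 202.7852°
wrap2 = π + 2β = 157.2148°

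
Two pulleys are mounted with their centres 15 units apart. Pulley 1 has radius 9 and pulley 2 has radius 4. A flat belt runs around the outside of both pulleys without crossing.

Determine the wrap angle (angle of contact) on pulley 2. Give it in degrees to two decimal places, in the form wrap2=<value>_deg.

open belt: β = asin((r2−r1)/C) = asin(-5/15) = -19.4712°
wrap1 = π − 2β = 218.9424°
wrap2 = π + 2β = 141.0576°

wrap2=141.06_deg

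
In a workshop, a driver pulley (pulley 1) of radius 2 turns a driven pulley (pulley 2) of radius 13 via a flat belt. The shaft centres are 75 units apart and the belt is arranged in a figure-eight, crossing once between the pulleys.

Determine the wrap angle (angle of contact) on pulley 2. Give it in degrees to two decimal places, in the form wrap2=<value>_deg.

wrap2=203.07_deg

crossed belt: β = asin((r1+r2)/C) = asin(15/75) = 11.5370°
wrap1 = wrap2 = π + 2β = 203.0739°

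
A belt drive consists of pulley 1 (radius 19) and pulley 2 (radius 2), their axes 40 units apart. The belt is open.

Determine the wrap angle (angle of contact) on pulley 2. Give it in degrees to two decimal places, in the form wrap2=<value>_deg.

open belt: β = asin((r2−r1)/C) = asin(-17/40) = -25.1507°
wrap1 = π − 2β = 230.3013°
wrap2 = π + 2β = 129.6987°

wrap2=129.70_deg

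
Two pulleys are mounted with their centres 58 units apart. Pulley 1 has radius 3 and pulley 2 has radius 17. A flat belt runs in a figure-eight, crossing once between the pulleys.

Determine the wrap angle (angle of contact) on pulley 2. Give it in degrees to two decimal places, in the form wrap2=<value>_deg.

wrap2=220.34_deg

crossed belt: β = asin((r1+r2)/C) = asin(20/58) = 20.1713°
wrap1 = wrap2 = π + 2β = 220.3425°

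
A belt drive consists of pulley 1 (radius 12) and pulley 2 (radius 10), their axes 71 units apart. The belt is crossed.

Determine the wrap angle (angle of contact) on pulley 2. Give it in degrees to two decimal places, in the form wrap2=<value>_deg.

wrap2=216.10_deg

crossed belt: β = asin((r1+r2)/C) = asin(22/71) = 18.0507°
wrap1 = wrap2 = π + 2β = 216.1015°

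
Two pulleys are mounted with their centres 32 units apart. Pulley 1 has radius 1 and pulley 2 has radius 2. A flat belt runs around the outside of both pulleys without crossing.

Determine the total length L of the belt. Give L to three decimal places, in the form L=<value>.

L=73.456

open belt: β = asin((r2−r1)/C) = asin(1/32) = 1.7908°
wrap1 = π − 2β = 176.4184°
wrap2 = π + 2β = 183.5816°
tangent length = C·cosβ = 31.9844
L = r1·wrap1 + r2·wrap2 + 2·C·cosβ = 1·3.0791 + 2·3.2041 + 2·31.9844 = 73.4560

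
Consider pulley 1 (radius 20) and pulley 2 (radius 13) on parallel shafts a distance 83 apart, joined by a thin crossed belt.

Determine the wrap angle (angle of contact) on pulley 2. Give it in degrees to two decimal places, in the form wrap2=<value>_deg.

crossed belt: β = asin((r1+r2)/C) = asin(33/83) = 23.4276°
wrap1 = wrap2 = π + 2β = 226.8553°

wrap2=226.86_deg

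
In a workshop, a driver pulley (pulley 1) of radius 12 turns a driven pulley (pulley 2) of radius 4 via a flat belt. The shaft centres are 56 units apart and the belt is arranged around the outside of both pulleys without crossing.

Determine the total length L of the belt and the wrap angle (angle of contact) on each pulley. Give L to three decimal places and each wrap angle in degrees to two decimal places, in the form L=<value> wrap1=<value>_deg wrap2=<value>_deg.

open belt: β = asin((r2−r1)/C) = asin(-8/56) = -8.2132°
wrap1 = π − 2β = 196.4264°
wrap2 = π + 2β = 163.5736°
tangent length = C·cosβ = 55.4256
L = r1·wrap1 + r2·wrap2 + 2·C·cosβ = 12·3.4283 + 4·2.8549 + 2·55.4256 = 163.4103

L=163.410 wrap1=196.43_deg wrap2=163.57_deg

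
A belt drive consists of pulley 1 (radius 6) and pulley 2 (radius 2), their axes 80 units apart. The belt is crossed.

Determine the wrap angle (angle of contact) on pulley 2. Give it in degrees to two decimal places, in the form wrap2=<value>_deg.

wrap2=191.48_deg

crossed belt: β = asin((r1+r2)/C) = asin(8/80) = 5.7392°
wrap1 = wrap2 = π + 2β = 191.4783°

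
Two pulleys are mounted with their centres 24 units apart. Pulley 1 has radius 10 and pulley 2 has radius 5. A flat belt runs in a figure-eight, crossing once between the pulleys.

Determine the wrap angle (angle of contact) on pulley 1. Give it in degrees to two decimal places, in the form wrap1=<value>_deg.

wrap1=257.36_deg

crossed belt: β = asin((r1+r2)/C) = asin(15/24) = 38.6822°
wrap1 = wrap2 = π + 2β = 257.3644°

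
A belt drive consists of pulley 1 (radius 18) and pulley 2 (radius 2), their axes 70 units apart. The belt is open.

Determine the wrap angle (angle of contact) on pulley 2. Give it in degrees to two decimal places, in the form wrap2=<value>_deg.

wrap2=153.57_deg

open belt: β = asin((r2−r1)/C) = asin(-16/70) = -13.2130°
wrap1 = π − 2β = 206.4260°
wrap2 = π + 2β = 153.5740°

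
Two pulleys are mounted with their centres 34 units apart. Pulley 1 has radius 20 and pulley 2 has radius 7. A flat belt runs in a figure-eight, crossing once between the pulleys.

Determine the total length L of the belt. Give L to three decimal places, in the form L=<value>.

L=175.699

crossed belt: β = asin((r1+r2)/C) = asin(27/34) = 52.5720°
wrap1 = wrap2 = π + 2β = 285.1440°
tangent length = C·cosβ = 20.6640
L = (r1+r2)·wrap + 2·C·cosβ = 27·4.9767 + 2·20.6640 = 175.6989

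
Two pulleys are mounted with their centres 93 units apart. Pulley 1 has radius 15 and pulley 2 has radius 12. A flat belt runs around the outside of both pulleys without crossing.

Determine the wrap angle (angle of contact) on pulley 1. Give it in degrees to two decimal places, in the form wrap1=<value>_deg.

wrap1=183.70_deg

open belt: β = asin((r2−r1)/C) = asin(-3/93) = -1.8486°
wrap1 = π − 2β = 183.6971°
wrap2 = π + 2β = 176.3029°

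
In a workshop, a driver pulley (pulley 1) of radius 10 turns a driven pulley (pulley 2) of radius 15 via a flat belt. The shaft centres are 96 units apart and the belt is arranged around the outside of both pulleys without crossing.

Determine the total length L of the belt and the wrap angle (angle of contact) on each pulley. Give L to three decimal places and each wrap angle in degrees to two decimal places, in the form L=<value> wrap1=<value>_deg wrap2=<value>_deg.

open belt: β = asin((r2−r1)/C) = asin(5/96) = 2.9855°
wrap1 = π − 2β = 174.0290°
wrap2 = π + 2β = 185.9710°
tangent length = C·cosβ = 95.8697
L = r1·wrap1 + r2·wrap2 + 2·C·cosβ = 10·3.0374 + 15·3.2458 + 2·95.8697 = 270.8003

L=270.800 wrap1=174.03_deg wrap2=185.97_deg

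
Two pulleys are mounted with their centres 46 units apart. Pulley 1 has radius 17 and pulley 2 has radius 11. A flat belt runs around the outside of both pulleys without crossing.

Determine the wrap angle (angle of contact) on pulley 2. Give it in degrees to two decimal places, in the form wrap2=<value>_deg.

open belt: β = asin((r2−r1)/C) = asin(-6/46) = -7.4947°
wrap1 = π − 2β = 194.9894°
wrap2 = π + 2β = 165.0106°

wrap2=165.01_deg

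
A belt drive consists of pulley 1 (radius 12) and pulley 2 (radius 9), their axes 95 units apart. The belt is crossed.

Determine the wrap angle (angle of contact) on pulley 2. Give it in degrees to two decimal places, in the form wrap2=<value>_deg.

wrap2=205.54_deg

crossed belt: β = asin((r1+r2)/C) = asin(21/95) = 12.7709°
wrap1 = wrap2 = π + 2β = 205.5417°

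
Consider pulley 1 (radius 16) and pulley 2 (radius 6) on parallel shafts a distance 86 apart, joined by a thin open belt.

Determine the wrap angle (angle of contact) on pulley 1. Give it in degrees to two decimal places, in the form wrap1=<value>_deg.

open belt: β = asin((r2−r1)/C) = asin(-10/86) = -6.6774°
wrap1 = π − 2β = 193.3548°
wrap2 = π + 2β = 166.6452°

wrap1=193.35_deg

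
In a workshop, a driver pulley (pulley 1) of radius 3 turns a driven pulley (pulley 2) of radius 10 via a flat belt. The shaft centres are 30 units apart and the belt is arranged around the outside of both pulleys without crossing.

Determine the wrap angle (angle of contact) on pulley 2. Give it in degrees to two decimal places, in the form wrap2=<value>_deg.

open belt: β = asin((r2−r1)/C) = asin(7/30) = 13.4934°
wrap1 = π − 2β = 153.0132°
wrap2 = π + 2β = 206.9868°

wrap2=206.99_deg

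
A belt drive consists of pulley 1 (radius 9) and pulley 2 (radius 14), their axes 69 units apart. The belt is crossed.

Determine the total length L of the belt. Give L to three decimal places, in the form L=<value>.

L=217.997

crossed belt: β = asin((r1+r2)/C) = asin(23/69) = 19.4712°
wrap1 = wrap2 = π + 2β = 218.9424°
tangent length = C·cosβ = 65.0538
L = (r1+r2)·wrap + 2·C·cosβ = 23·3.8213 + 2·65.0538 = 217.9968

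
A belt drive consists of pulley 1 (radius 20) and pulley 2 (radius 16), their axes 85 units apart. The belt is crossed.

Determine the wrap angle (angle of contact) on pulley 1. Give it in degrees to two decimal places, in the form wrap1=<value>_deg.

crossed belt: β = asin((r1+r2)/C) = asin(36/85) = 25.0576°
wrap1 = wrap2 = π + 2β = 230.1152°

wrap1=230.12_deg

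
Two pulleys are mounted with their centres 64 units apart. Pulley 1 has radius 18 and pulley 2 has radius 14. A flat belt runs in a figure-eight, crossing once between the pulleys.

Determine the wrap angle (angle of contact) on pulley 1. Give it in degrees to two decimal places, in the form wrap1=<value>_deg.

crossed belt: β = asin((r1+r2)/C) = asin(32/64) = 30.0000°
wrap1 = wrap2 = π + 2β = 240.0000°

wrap1=240.00_deg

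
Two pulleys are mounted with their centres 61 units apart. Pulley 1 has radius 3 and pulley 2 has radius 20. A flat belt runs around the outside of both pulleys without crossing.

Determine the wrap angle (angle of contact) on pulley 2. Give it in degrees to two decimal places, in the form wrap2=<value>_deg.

open belt: β = asin((r2−r1)/C) = asin(17/61) = 16.1819°
wrap1 = π − 2β = 147.6361°
wrap2 = π + 2β = 212.3639°

wrap2=212.36_deg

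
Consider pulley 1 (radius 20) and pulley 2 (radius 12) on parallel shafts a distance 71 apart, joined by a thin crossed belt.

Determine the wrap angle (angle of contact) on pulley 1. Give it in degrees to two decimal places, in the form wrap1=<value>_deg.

crossed belt: β = asin((r1+r2)/C) = asin(32/71) = 26.7889°
wrap1 = wrap2 = π + 2β = 233.5778°

wrap1=233.58_deg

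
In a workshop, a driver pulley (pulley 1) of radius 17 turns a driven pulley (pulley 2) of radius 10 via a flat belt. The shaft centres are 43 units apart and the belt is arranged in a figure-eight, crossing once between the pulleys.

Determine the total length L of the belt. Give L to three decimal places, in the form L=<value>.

L=188.414

crossed belt: β = asin((r1+r2)/C) = asin(27/43) = 38.8959°
wrap1 = wrap2 = π + 2β = 257.7917°
tangent length = C·cosβ = 33.4664
L = (r1+r2)·wrap + 2·C·cosβ = 27·4.4993 + 2·33.4664 = 188.4143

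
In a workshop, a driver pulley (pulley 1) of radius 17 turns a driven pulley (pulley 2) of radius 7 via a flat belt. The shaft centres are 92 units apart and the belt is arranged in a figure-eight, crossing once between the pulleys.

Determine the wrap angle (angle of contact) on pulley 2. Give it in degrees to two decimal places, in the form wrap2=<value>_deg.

crossed belt: β = asin((r1+r2)/C) = asin(24/92) = 15.1217°
wrap1 = wrap2 = π + 2β = 210.2433°

wrap2=210.24_deg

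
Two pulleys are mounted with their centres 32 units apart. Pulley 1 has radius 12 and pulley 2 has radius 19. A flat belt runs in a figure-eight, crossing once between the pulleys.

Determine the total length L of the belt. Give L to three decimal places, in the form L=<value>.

L=195.113

crossed belt: β = asin((r1+r2)/C) = asin(31/32) = 75.6385°
wrap1 = wrap2 = π + 2β = 331.2770°
tangent length = C·cosβ = 7.9373
L = (r1+r2)·wrap + 2·C·cosβ = 31·5.7819 + 2·7.9373 = 195.1126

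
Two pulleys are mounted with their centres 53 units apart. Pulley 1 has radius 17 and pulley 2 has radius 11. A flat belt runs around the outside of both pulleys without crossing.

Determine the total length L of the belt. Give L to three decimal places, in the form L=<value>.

L=194.645

open belt: β = asin((r2−r1)/C) = asin(-6/53) = -6.5002°
wrap1 = π − 2β = 193.0005°
wrap2 = π + 2β = 166.9995°
tangent length = C·cosβ = 52.6593
L = r1·wrap1 + r2·wrap2 + 2·C·cosβ = 17·3.3685 + 11·2.9147 + 2·52.6593 = 194.6446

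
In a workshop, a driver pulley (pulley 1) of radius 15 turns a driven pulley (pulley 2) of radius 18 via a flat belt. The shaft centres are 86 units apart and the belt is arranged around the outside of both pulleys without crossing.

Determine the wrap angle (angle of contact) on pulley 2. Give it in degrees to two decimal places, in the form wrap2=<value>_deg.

open belt: β = asin((r2−r1)/C) = asin(3/86) = 1.9991°
wrap1 = π − 2β = 176.0018°
wrap2 = π + 2β = 183.9982°

wrap2=184.00_deg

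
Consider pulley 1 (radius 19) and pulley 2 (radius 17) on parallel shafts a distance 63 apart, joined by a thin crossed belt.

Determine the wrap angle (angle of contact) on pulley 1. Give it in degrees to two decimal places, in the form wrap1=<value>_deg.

crossed belt: β = asin((r1+r2)/C) = asin(36/63) = 34.8499°
wrap1 = wrap2 = π + 2β = 249.6998°

wrap1=249.70_deg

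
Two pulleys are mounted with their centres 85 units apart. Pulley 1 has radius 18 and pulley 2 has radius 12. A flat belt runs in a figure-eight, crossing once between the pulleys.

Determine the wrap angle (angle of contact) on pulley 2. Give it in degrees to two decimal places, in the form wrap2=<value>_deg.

crossed belt: β = asin((r1+r2)/C) = asin(30/85) = 20.6673°
wrap1 = wrap2 = π + 2β = 221.3346°

wrap2=221.33_deg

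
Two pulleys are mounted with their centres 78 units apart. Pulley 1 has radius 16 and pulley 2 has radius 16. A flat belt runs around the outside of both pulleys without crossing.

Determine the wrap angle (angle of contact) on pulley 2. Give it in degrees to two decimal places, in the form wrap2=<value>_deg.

open belt: β = asin((r2−r1)/C) = asin(0/78) = 0.0000°
wrap1 = π − 2β = 180.0000°
wrap2 = π + 2β = 180.0000°

wrap2=180.00_deg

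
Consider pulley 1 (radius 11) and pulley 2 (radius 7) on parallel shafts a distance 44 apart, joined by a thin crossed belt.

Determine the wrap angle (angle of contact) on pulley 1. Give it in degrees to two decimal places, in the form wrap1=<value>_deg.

wrap1=228.30_deg

crossed belt: β = asin((r1+r2)/C) = asin(18/44) = 24.1477°
wrap1 = wrap2 = π + 2β = 228.2955°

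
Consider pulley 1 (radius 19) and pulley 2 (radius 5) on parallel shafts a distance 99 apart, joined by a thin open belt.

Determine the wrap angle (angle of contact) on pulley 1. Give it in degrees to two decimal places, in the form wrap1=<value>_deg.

wrap1=196.26_deg

open belt: β = asin((r2−r1)/C) = asin(-14/99) = -8.1297°
wrap1 = π − 2β = 196.2594°
wrap2 = π + 2β = 163.7406°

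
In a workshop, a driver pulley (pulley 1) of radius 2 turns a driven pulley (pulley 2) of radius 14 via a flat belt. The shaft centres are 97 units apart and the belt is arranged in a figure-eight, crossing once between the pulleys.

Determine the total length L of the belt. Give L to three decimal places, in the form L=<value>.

crossed belt: β = asin((r1+r2)/C) = asin(16/97) = 9.4942°
wrap1 = wrap2 = π + 2β = 198.9885°
tangent length = C·cosβ = 95.6713
L = (r1+r2)·wrap + 2·C·cosβ = 16·3.4730 + 2·95.6713 = 246.9107

L=246.911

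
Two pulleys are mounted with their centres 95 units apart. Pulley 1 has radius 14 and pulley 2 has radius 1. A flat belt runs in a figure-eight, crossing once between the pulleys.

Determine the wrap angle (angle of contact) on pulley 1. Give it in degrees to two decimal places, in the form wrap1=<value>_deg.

crossed belt: β = asin((r1+r2)/C) = asin(15/95) = 9.0847°
wrap1 = wrap2 = π + 2β = 198.1694°

wrap1=198.17_deg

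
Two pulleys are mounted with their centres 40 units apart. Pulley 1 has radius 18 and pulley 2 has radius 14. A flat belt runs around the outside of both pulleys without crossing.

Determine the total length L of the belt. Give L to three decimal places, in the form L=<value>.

open belt: β = asin((r2−r1)/C) = asin(-4/40) = -5.7392°
wrap1 = π − 2β = 191.4783°
wrap2 = π + 2β = 168.5217°
tangent length = C·cosβ = 39.7995
L = r1·wrap1 + r2·wrap2 + 2·C·cosβ = 18·3.3419 + 14·2.9413 + 2·39.7995 = 180.9313

L=180.931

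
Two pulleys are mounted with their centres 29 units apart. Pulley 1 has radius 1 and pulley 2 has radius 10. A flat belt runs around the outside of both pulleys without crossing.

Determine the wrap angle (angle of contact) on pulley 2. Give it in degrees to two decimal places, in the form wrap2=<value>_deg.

open belt: β = asin((r2−r1)/C) = asin(9/29) = 18.0800°
wrap1 = π − 2β = 143.8400°
wrap2 = π + 2β = 216.1600°

wrap2=216.16_deg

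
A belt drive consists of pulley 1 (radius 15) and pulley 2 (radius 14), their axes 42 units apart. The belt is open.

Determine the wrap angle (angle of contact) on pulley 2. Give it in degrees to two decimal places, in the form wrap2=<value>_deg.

wrap2=177.27_deg

open belt: β = asin((r2−r1)/C) = asin(-1/42) = -1.3643°
wrap1 = π − 2β = 182.7286°
wrap2 = π + 2β = 177.2714°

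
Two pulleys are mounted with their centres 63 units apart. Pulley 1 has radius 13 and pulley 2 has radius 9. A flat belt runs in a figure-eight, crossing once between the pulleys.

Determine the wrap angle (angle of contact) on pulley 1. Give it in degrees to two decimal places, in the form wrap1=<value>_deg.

wrap1=220.88_deg

crossed belt: β = asin((r1+r2)/C) = asin(22/63) = 20.4388°
wrap1 = wrap2 = π + 2β = 220.8776°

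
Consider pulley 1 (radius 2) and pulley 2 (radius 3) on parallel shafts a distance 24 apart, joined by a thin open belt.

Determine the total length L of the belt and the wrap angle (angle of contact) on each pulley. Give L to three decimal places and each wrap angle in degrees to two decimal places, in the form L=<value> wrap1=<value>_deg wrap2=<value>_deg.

L=63.750 wrap1=175.22_deg wrap2=184.78_deg

open belt: β = asin((r2−r1)/C) = asin(1/24) = 2.3880°
wrap1 = π − 2β = 175.2240°
wrap2 = π + 2β = 184.7760°
tangent length = C·cosβ = 23.9792
L = r1·wrap1 + r2·wrap2 + 2·C·cosβ = 2·3.0582 + 3·3.2250 + 2·23.9792 = 63.7496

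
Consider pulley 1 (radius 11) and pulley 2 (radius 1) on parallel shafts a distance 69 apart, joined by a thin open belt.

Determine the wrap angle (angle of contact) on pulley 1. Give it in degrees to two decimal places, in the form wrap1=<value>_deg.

wrap1=196.67_deg

open belt: β = asin((r2−r1)/C) = asin(-10/69) = -8.3331°
wrap1 = π − 2β = 196.6662°
wrap2 = π + 2β = 163.3338°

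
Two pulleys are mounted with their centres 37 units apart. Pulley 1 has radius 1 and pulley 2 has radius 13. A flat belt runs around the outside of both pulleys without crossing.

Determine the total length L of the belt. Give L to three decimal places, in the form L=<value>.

L=121.909

open belt: β = asin((r2−r1)/C) = asin(12/37) = 18.9246°
wrap1 = π − 2β = 142.1507°
wrap2 = π + 2β = 217.8493°
tangent length = C·cosβ = 35.0000
L = r1·wrap1 + r2·wrap2 + 2·C·cosβ = 1·2.4810 + 13·3.8022 + 2·35.0000 = 121.9094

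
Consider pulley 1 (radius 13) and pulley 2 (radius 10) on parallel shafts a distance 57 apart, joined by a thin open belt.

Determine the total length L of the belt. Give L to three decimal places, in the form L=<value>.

L=186.415

open belt: β = asin((r2−r1)/C) = asin(-3/57) = -3.0170°
wrap1 = π − 2β = 186.0339°
wrap2 = π + 2β = 173.9661°
tangent length = C·cosβ = 56.9210
L = r1·wrap1 + r2·wrap2 + 2·C·cosβ = 13·3.2469 + 10·3.0363 + 2·56.9210 = 186.4146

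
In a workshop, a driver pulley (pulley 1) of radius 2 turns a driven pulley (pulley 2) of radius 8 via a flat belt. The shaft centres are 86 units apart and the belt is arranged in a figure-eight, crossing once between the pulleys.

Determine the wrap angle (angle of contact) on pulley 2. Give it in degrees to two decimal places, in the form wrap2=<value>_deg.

wrap2=193.35_deg

crossed belt: β = asin((r1+r2)/C) = asin(10/86) = 6.6774°
wrap1 = wrap2 = π + 2β = 193.3548°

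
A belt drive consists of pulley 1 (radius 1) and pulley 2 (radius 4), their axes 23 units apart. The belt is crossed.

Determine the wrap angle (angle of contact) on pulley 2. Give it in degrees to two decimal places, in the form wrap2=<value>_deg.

wrap2=205.11_deg

crossed belt: β = asin((r1+r2)/C) = asin(5/23) = 12.5559°
wrap1 = wrap2 = π + 2β = 205.1117°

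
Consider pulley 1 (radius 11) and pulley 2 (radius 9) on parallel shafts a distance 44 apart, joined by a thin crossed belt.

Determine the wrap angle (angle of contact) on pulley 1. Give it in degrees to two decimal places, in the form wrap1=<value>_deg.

crossed belt: β = asin((r1+r2)/C) = asin(20/44) = 27.0357°
wrap1 = wrap2 = π + 2β = 234.0714°

wrap1=234.07_deg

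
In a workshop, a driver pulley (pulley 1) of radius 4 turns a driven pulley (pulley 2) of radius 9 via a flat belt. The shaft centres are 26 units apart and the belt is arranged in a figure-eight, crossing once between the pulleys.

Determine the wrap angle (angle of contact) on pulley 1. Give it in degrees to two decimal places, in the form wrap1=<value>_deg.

wrap1=240.00_deg

crossed belt: β = asin((r1+r2)/C) = asin(13/26) = 30.0000°
wrap1 = wrap2 = π + 2β = 240.0000°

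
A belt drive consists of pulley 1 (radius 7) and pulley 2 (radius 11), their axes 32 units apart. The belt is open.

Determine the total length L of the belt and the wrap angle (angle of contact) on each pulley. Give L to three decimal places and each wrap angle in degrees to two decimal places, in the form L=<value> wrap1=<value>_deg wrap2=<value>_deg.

L=121.049 wrap1=165.64_deg wrap2=194.36_deg

open belt: β = asin((r2−r1)/C) = asin(4/32) = 7.1808°
wrap1 = π − 2β = 165.6385°
wrap2 = π + 2β = 194.3615°
tangent length = C·cosβ = 31.7490
L = r1·wrap1 + r2·wrap2 + 2·C·cosβ = 7·2.8909 + 11·3.3922 + 2·31.7490 = 121.0493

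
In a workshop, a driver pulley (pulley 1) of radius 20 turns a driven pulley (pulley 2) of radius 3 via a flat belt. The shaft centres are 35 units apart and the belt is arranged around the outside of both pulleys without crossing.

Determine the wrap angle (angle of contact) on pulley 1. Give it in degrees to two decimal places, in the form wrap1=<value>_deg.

open belt: β = asin((r2−r1)/C) = asin(-17/35) = -29.0593°
wrap1 = π − 2β = 238.1186°
wrap2 = π + 2β = 121.8814°

wrap1=238.12_deg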